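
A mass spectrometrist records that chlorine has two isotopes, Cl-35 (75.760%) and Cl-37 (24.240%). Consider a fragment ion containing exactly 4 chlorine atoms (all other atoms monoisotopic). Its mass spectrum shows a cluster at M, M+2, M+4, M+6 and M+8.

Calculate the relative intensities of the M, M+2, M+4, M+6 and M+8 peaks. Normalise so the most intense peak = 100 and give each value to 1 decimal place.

Each Cl atom is independently Cl-35 (p = 0.75760) or Cl-37 (q = 0.24240); the cluster is the binomial expansion (p + q)^4.
P(M) = 0.75760^4 = 0.329428
P(M+2) = 4 × 0.75760^3 × 0.24240^1 = 0.421612
P(M+4) = 6 × 0.75760^2 × 0.24240^2 = 0.202347
P(M+6) = 4 × 0.75760^1 × 0.24240^3 = 0.043162
P(M+8) = 0.24240^4 = 0.003452
The M+2 peak is largest (0.421612); scaling to 100 gives 78.1 : 100.0 : 48.0 : 10.2 : 0.8.

78.1 : 100.0 : 48.0 : 10.2 : 0.8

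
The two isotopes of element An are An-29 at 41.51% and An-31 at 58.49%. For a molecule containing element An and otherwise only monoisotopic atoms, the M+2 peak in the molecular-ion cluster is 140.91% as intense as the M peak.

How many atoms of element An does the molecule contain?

1

With n An atoms, P(M+2)/P(M) = C(n,1)·p^(n−1)q / p^n = n·q/p = n · 0.5849/0.4151.
n = 1.4091 × 0.4151/0.5849 = 1.00 ≈ 1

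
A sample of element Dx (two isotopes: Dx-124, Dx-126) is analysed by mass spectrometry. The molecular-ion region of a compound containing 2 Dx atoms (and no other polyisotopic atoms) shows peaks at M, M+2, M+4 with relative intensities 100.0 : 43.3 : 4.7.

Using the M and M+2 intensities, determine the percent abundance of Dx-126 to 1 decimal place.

If p is the fraction of Dx that is Dx-124, then I(M+2)/I(M) = [C(2,1)·p^1·(1−p)] / p^2 = 2·(1−p)/p = 43.3/100.0 = 0.4330
(1−p)/p = 0.4330/2 = 0.2165  ⇒  p = 1/(1 + 0.2165) = 0.8220
Dx-124: 82.2%, Dx-126: 17.8%.

17.8%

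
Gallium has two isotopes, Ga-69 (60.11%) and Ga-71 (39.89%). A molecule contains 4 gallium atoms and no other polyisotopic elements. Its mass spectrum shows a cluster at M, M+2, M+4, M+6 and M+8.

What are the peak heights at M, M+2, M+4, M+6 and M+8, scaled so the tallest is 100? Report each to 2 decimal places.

37.67 : 100.00 : 99.54 : 44.04 : 7.31

The 4 Ga atoms are independent, so intensities follow the terms of (0.6011 + 0.3989)^4.
P(M) = 0.6011^4 = 0.130553
P(M+2) = 4 × 0.6011^3 × 0.3989^1 = 0.346549
P(M+4) = 6 × 0.6011^2 × 0.3989^2 = 0.344963
P(M+6) = 4 × 0.6011^1 × 0.3989^3 = 0.152616
P(M+8) = 0.3989^4 = 0.025320
The M+2 peak is largest (0.346549); scaling to 100 gives 37.67 : 100.00 : 99.54 : 44.04 : 7.31.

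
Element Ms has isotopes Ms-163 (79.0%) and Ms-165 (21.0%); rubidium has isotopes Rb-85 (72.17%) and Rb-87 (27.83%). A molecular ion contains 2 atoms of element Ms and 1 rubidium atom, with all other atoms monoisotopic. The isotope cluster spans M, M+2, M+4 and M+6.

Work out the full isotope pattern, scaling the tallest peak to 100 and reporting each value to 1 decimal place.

Element Ms pattern (n=2): 0.6241 : 0.3318 : 0.0441
Rubidium pattern (n=1): 0.7217 : 0.2783
Convolve the two distributions (both contribute in 2-u steps):
  M: 0.6241×0.7217 = 0.450413
  M+2: 0.6241×0.2783 + 0.3318×0.7217 = 0.413147
  M+4: 0.3318×0.2783 + 0.0441×0.7217 = 0.124167
  M+6: 0.0441×0.2783 = 0.012273
Scale to base peak (0.450413) = 100: 100.0 : 91.7 : 27.6 : 2.7

100.0 : 91.7 : 27.6 : 2.7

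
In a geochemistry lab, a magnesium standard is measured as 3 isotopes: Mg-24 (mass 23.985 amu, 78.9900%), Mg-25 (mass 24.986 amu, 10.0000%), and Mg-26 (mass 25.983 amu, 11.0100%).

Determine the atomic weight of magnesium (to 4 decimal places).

24.3051 amu

Ar = Σ fᵢ·mᵢ = 0.789900 × 23.985 + 0.100000 × 24.986 + 0.110100 × 25.983
= 18.94575 + 2.49860 + 2.86073 = 24.30508 amu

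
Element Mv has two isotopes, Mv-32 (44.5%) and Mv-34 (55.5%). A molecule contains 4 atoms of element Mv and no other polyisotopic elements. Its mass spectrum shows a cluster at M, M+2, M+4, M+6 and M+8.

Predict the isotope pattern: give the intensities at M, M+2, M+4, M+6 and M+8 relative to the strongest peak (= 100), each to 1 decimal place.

10.7 : 53.5 : 100.0 : 83.1 : 25.9

Expanding (0.445 + 0.555)^4:
P(M) = 0.445^4 = 0.039214
P(M+2) = 4 × 0.445^3 × 0.555^1 = 0.195629
P(M+4) = 6 × 0.445^2 × 0.555^2 = 0.365980
P(M+6) = 4 × 0.445^1 × 0.555^3 = 0.304298
P(M+8) = 0.555^4 = 0.094879
The M+4 peak is largest (0.365980); scaling to 100 gives 10.7 : 53.5 : 100.0 : 83.1 : 25.9.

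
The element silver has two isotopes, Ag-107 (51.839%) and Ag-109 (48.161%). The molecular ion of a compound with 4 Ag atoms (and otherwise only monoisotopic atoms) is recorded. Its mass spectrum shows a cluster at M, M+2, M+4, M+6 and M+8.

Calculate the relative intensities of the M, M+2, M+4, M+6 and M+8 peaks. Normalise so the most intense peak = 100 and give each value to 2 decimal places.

19.31 : 71.76 : 100.00 : 61.94 : 14.39

Each Ag atom is independently Ag-107 (p = 0.51839) or Ag-109 (q = 0.48161); the cluster is the binomial expansion (p + q)^4.
P(M) = 0.51839^4 = 0.072215
P(M+2) = 4 × 0.51839^3 × 0.48161^1 = 0.268365
P(M+4) = 6 × 0.51839^2 × 0.48161^2 = 0.373986
P(M+6) = 4 × 0.51839^1 × 0.48161^3 = 0.231634
P(M+8) = 0.48161^4 = 0.053800
The M+4 peak is largest (0.373986); scaling to 100 gives 19.31 : 71.76 : 100.00 : 61.94 : 14.39.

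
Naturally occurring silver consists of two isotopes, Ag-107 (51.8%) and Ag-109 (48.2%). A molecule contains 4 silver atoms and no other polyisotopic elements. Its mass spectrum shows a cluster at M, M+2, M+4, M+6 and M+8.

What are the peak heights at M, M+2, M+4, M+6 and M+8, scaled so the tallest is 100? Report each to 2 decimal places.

19.25 : 71.65 : 100.00 : 62.03 : 14.43

Each Ag atom is independently Ag-107 (p = 0.518) or Ag-109 (q = 0.482); the cluster is the binomial expansion (p + q)^4.
P(M) = 0.518^4 = 0.071998
P(M+2) = 4 × 0.518^3 × 0.482^1 = 0.267976
P(M+4) = 6 × 0.518^2 × 0.482^2 = 0.374029
P(M+6) = 4 × 0.518^1 × 0.482^3 = 0.232023
P(M+8) = 0.482^4 = 0.053974
The M+4 peak is largest (0.374029); scaling to 100 gives 19.25 : 71.65 : 100.00 : 62.03 : 14.43.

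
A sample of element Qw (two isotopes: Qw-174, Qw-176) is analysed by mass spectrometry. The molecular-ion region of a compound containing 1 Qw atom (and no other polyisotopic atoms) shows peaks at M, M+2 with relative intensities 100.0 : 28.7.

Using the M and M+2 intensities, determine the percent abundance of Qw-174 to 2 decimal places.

Let p = fractional abundance of Qw-174. I(M+2)/I(M) = [C(1,1)·p^0·(1−p)] / p^1 = 1·(1−p)/p = 28.7/100.0 = 0.2870
(1−p)/p = 0.2870/1 = 0.2870  ⇒  p = 1/(1 + 0.2870) = 0.7770
Qw-174: 77.70%, Qw-176: 22.30%.

77.70%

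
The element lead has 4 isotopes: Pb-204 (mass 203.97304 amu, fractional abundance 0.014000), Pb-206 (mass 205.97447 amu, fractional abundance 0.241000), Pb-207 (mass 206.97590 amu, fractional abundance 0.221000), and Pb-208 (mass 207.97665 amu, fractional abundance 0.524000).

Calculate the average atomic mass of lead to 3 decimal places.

Average mass = Σ (abundance × isotope mass) = 0.014000 × 203.97304 + 0.241000 × 205.97447 + 0.221000 × 206.97590 + 0.524000 × 207.97665
= 2.855623 + 49.639847 + 45.741674 + 108.979765 = 207.216909 amu

207.217 amu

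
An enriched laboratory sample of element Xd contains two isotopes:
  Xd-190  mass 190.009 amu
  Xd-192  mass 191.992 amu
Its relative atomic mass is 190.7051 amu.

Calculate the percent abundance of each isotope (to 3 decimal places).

Xd-190: 64.897%, Xd-192: 35.103%

Let x be the fractional abundance of Xd-190; then Xd-192 has abundance 1 − x.
190.009·x + 191.992·(1 − x) = 190.7051
(190.009 − 191.992)·x = 190.7051 − 191.992
x = -1.2869 / -1.983 = 0.64897 → 64.897% Xd-190, 35.103% Xd-192.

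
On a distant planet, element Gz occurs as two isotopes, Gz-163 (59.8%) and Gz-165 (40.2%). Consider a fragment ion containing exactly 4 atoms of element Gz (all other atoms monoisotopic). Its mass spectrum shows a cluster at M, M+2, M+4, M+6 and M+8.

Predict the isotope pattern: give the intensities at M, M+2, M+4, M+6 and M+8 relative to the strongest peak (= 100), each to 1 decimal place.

36.9 : 99.2 : 100.0 : 44.8 : 7.5

The 4 Gz atoms are independent, so intensities follow the terms of (0.598 + 0.402)^4.
P(M) = 0.598^4 = 0.127881
P(M+2) = 4 × 0.598^3 × 0.402^1 = 0.343866
P(M+4) = 6 × 0.598^2 × 0.402^2 = 0.346741
P(M+6) = 4 × 0.598^1 × 0.402^3 = 0.155396
P(M+8) = 0.402^4 = 0.026116
The M+4 peak is largest (0.346741); scaling to 100 gives 36.9 : 99.2 : 100.0 : 44.8 : 7.5.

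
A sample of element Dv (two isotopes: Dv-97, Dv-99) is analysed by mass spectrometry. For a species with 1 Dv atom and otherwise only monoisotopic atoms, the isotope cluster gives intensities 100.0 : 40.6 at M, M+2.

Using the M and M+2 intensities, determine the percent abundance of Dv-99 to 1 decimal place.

28.9%

Let p = fractional abundance of Dv-97. I(M+2)/I(M) = [C(1,1)·p^0·(1−p)] / p^1 = 1·(1−p)/p = 40.6/100.0 = 0.4060
(1−p)/p = 0.4060/1 = 0.4060  ⇒  p = 1/(1 + 0.4060) = 0.7112
Dv-97: 71.1%, Dv-99: 28.9%.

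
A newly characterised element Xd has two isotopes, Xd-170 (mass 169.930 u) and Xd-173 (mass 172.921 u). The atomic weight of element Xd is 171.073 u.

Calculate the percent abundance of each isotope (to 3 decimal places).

Let x be the fractional abundance of Xd-170; then Xd-173 has abundance 1 − x.
169.930·x + 172.921·(1 − x) = 171.073
(169.930 − 172.921)·x = 171.073 − 172.921
x = -1.848 / -2.991 = 0.61785 → 61.785% Xd-170, 38.215% Xd-173.

Xd-170: 61.785%, Xd-173: 38.215%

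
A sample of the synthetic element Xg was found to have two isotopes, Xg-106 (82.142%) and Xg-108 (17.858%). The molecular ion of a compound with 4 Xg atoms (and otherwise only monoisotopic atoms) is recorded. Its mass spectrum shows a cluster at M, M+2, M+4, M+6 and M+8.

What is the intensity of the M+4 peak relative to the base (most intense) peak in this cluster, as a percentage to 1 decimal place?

28.4%

(0.82142 + 0.17858)^4 gives M 0.4553, M+2 0.3959, M+4 0.1291, M+6 0.0187, M+8 0.0010; the largest is M.
P(M) = C(4,0) × 0.82142^4 × 0.17858^0 = 1 × 0.45526167 × 1.0000 = 0.455262 (base)
P(M+4) = C(4,2) × 0.82142^2 × 0.17858^2 = 6 × 0.67473082 × 0.03189082 = 0.129106
Relative intensity = 0.129106 / 0.455262 × 100 = 28.4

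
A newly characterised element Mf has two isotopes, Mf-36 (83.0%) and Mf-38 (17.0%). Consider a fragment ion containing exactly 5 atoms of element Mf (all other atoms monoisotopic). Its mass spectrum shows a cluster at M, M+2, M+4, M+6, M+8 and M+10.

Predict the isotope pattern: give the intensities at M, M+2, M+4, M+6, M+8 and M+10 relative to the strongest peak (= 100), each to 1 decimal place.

The 5 Mf atoms are independent, so intensities follow the terms of (0.830 + 0.170)^5.
P(M) = 0.830^5 = 0.393904
P(M+2) = 5 × 0.830^4 × 0.170^1 = 0.403396
P(M+4) = 10 × 0.830^3 × 0.170^2 = 0.165246
P(M+6) = 10 × 0.830^2 × 0.170^3 = 0.033846
P(M+8) = 5 × 0.830^1 × 0.170^4 = 0.003466
P(M+10) = 0.170^5 = 0.000142
The M+2 peak is largest (0.403396); scaling to 100 gives 97.6 : 100.0 : 41.0 : 8.4 : 0.9 : 0.0.

97.6 : 100.0 : 41.0 : 8.4 : 0.9 : 0.0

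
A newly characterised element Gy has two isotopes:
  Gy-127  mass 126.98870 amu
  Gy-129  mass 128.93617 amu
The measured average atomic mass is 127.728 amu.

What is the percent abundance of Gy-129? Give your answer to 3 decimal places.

With x = fraction of Gy-127 (so Gy-129 is 1 − x):
126.98870·x + 128.93617·(1 − x) = 127.728
(126.98870 − 128.93617)·x = 127.728 − 128.93617
x = -1.20817 / -1.94747 = 0.62038 → 62.038% Gy-127, 37.962% Gy-129.

37.962%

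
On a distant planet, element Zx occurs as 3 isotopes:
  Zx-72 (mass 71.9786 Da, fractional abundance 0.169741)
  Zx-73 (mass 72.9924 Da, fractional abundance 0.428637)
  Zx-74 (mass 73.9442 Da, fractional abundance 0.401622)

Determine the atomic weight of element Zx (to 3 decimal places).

The abundance-weighted mean is 0.169741 × 71.9786 + 0.428637 × 72.9924 + 0.401622 × 73.9442
= 12.21772 + 31.28724 + 29.69762 = 73.20258 Da

73.203 Da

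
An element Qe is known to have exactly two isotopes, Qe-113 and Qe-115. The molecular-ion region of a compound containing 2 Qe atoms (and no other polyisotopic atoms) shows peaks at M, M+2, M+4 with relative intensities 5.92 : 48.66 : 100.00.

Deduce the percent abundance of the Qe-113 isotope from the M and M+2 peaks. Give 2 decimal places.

19.57%

Write p for the Qe-113 fraction. I(M+2)/I(M) = [C(2,1)·p^1·(1−p)] / p^2 = 2·(1−p)/p = 48.66/5.92 = 8.2196
(1−p)/p = 8.2196/2 = 4.1098  ⇒  p = 1/(1 + 4.1098) = 0.1957
Qe-113: 19.57%, Qe-115: 80.43%.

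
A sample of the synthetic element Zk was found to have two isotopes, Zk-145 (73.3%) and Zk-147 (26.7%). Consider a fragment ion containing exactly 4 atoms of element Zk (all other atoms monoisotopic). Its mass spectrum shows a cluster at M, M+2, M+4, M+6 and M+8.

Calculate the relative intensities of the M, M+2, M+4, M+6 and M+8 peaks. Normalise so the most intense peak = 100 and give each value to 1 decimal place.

68.6 : 100.0 : 54.6 : 13.3 : 1.2

Expanding (0.733 + 0.267)^4:
P(M) = 0.733^4 = 0.288679
P(M+2) = 4 × 0.733^3 × 0.267^1 = 0.420613
P(M+4) = 6 × 0.733^2 × 0.267^2 = 0.229817
P(M+6) = 4 × 0.733^1 × 0.267^3 = 0.055808
P(M+8) = 0.267^4 = 0.005082
The M+2 peak is largest (0.420613); scaling to 100 gives 68.6 : 100.0 : 54.6 : 13.3 : 1.2.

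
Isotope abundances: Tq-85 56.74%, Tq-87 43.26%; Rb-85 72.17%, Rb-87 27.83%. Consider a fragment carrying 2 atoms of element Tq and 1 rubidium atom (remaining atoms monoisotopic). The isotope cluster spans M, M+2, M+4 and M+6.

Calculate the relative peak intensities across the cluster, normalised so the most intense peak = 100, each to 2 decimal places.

52.34 : 100.00 : 61.20 : 11.73

Element Tq pattern (n=2): 0.32194276 : 0.49091448 : 0.18714276
Rubidium pattern (n=1): 0.7217 : 0.2783
Convolve the two distributions (both contribute in 2-u steps):
  M: 0.32194276×0.7217 = 0.232346
  M+2: 0.32194276×0.2783 + 0.49091448×0.7217 = 0.443890
  M+4: 0.49091448×0.2783 + 0.18714276×0.7217 = 0.271682
  M+6: 0.18714276×0.2783 = 0.052082
Scale to base peak (0.443890) = 100: 52.34 : 100.00 : 61.20 : 11.73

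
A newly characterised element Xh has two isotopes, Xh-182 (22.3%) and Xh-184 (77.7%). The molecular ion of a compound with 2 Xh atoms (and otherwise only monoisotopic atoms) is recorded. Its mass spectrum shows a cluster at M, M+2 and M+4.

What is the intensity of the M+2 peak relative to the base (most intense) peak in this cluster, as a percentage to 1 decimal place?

Term probabilities: M 0.0497, M+2 0.3465, M+4 0.6037. Base peak = M+4.
P(M+4) = C(2,2) × 0.223^0 × 0.777^2 = 1 × 1.0000 × 0.603729 = 0.603729 (base)
P(M+2) = C(2,1) × 0.223^1 × 0.777^1 = 2 × 0.2230 × 0.7770 = 0.346542
Relative intensity = 0.346542 / 0.603729 × 100 = 57.4

57.4%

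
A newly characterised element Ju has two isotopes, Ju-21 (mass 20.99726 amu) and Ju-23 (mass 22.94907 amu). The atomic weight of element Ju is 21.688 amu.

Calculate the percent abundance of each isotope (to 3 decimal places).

Writing the weighted mean with unknown fraction x of Ju-21:
20.99726·x + 22.94907·(1 − x) = 21.688
(20.99726 − 22.94907)·x = 21.688 − 22.94907
x = -1.26107 / -1.95181 = 0.64610 → 64.610% Ju-21, 35.390% Ju-23.

Ju-21: 64.610%, Ju-23: 35.390%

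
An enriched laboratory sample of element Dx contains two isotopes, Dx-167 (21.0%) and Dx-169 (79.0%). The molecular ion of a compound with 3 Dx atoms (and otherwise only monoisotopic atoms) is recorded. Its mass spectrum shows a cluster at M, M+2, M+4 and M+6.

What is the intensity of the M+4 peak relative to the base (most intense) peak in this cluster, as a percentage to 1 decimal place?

79.7%

Binomial terms of (0.210 + 0.790)^3: M 0.0093, M+2 0.1045, M+4 0.3932, M+6 0.4930 → M+6 is the base peak.
P(M+6) = C(3,3) × 0.210^0 × 0.790^3 = 1 × 1.0000 × 0.493039 = 0.493039 (base)
P(M+4) = C(3,2) × 0.210^1 × 0.790^2 = 3 × 0.2100 × 0.6241 = 0.393183
Relative intensity = 0.393183 / 0.493039 × 100 = 79.7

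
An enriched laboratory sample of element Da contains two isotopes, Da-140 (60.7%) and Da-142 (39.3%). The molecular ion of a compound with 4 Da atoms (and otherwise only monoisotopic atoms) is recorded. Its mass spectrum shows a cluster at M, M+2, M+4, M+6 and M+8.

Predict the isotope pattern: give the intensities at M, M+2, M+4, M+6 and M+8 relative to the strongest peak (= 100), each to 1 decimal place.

38.6 : 100.0 : 97.1 : 41.9 : 6.8

Expanding (0.607 + 0.393)^4:
P(M) = 0.607^4 = 0.135755
P(M+2) = 4 × 0.607^3 × 0.393^1 = 0.351576
P(M+4) = 6 × 0.607^2 × 0.393^2 = 0.341439
P(M+6) = 4 × 0.607^1 × 0.393^3 = 0.147376
P(M+8) = 0.393^4 = 0.023854
The M+2 peak is largest (0.351576); scaling to 100 gives 38.6 : 100.0 : 97.1 : 41.9 : 6.8.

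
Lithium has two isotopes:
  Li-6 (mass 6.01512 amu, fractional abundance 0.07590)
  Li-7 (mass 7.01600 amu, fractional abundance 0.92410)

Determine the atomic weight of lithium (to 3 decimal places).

6.940 amu

Ar = Σ fᵢ·mᵢ = 0.07590 × 6.01512 + 0.92410 × 7.01600
= 0.456548 + 6.483486 = 6.940034 amu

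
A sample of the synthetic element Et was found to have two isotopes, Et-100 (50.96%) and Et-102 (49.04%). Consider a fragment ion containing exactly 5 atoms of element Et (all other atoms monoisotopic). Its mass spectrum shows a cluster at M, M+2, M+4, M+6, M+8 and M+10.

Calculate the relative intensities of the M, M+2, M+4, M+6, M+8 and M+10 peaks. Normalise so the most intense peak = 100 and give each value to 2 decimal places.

10.80 : 51.96 : 100.00 : 96.23 : 46.30 : 8.91

The 5 Et atoms are independent, so intensities follow the terms of (0.5096 + 0.4904)^5.
P(M) = 0.5096^5 = 0.034367
P(M+2) = 5 × 0.5096^4 × 0.4904^1 = 0.165363
P(M+4) = 10 × 0.5096^3 × 0.4904^2 = 0.318265
P(M+6) = 10 × 0.5096^2 × 0.4904^3 = 0.306274
P(M+8) = 5 × 0.5096^1 × 0.4904^4 = 0.147367
P(M+10) = 0.4904^5 = 0.028363
The M+4 peak is largest (0.318265); scaling to 100 gives 10.80 : 51.96 : 100.00 : 96.23 : 46.30 : 8.91.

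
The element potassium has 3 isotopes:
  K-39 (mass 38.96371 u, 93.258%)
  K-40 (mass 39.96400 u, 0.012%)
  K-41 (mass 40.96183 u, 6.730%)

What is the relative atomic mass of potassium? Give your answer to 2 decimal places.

Weight each isotope mass by its fractional abundance: 0.93258 × 38.96371 + 0.00012 × 39.96400 + 0.06730 × 40.96183
= 36.336777 + 0.004796 + 2.756731 = 39.098304 u

39.10 u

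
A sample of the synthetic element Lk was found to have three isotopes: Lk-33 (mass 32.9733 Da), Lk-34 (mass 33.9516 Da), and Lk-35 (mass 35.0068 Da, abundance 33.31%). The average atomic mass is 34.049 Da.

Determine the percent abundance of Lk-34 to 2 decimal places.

40.72%

The remaining 66.69% is split between Lk-33 (fraction x) and Lk-34 (fraction 0.6669 − x).
Substituting: 32.9733x + 33.9516(0.6669 − x) = 22.38823492
(32.9733 − 33.9516)x = -0.25408712  ⇒  x = 0.25972, y = 0.40718
Lk-33: 25.97%, Lk-34: 40.72%.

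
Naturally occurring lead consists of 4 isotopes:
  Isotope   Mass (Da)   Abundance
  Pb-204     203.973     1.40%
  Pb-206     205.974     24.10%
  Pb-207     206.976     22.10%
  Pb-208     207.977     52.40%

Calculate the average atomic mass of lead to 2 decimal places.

207.22 Da

Average mass = Σ (abundance × isotope mass) = 0.0140 × 203.973 + 0.2410 × 205.974 + 0.2210 × 206.976 + 0.5240 × 207.977
= 2.8556 + 49.6397 + 45.7417 + 108.9799 = 207.2169 Da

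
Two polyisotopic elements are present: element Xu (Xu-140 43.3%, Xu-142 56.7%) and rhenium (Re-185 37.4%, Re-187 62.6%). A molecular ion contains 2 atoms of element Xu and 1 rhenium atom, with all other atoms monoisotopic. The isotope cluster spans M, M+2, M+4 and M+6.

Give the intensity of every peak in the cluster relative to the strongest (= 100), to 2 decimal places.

16.40 : 70.39 : 100.00 : 47.06

Element Xu pattern (n=2): 0.187489 : 0.491022 : 0.321489
Rhenium pattern (n=1): 0.3740 : 0.6260
Convolve the two distributions (both contribute in 2-u steps):
  M: 0.187489×0.3740 = 0.070121
  M+2: 0.187489×0.6260 + 0.491022×0.3740 = 0.301010
  M+4: 0.491022×0.6260 + 0.321489×0.3740 = 0.427617
  M+6: 0.321489×0.6260 = 0.201252
Scale to base peak (0.427617) = 100: 16.40 : 70.39 : 100.00 : 47.06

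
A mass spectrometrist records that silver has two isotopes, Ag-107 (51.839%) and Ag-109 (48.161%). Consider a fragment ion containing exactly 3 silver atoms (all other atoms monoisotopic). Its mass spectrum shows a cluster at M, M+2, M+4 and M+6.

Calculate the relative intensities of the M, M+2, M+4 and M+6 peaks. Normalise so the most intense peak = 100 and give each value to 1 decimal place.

The 3 Ag atoms are independent, so intensities follow the terms of (0.51839 + 0.48161)^3.
P(M) = 0.51839^3 = 0.139306
P(M+2) = 3 × 0.51839^2 × 0.48161^1 = 0.388267
P(M+4) = 3 × 0.51839^1 × 0.48161^2 = 0.360719
P(M+6) = 0.48161^3 = 0.111709
The M+2 peak is largest (0.388267); scaling to 100 gives 35.9 : 100.0 : 92.9 : 28.8.

35.9 : 100.0 : 92.9 : 28.8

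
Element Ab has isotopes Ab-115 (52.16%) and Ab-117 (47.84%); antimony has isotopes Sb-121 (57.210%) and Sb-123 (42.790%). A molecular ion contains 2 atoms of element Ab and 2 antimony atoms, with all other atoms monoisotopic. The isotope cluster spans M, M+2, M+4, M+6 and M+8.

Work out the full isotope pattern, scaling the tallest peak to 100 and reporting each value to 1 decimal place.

24.1 : 80.4 : 100.0 : 55.1 : 11.4

Element Ab pattern (n=2): 0.27206656 : 0.49906688 : 0.22886656
Antimony pattern (n=2): 0.32729841 : 0.48960318 : 0.18309841
Convolve the two distributions (both contribute in 2-u steps):
  M: 0.27206656×0.32729841 = 0.089047
  M+2: 0.27206656×0.48960318 + 0.49906688×0.32729841 = 0.296548
  M+4: 0.27206656×0.18309841 + 0.49906688×0.48960318 + 0.22886656×0.32729841 = 0.369067
  M+6: 0.49906688×0.18309841 + 0.22886656×0.48960318 = 0.203432
  M+8: 0.22886656×0.18309841 = 0.041905
Scale to base peak (0.369067) = 100: 24.1 : 80.4 : 100.0 : 55.1 : 11.4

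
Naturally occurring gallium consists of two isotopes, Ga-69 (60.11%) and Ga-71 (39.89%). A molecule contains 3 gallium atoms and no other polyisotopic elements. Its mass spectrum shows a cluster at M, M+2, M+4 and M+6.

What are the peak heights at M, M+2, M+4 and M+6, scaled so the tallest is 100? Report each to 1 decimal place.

Each Ga atom is independently Ga-69 (p = 0.6011) or Ga-71 (q = 0.3989); the cluster is the binomial expansion (p + q)^3.
P(M) = 0.6011^3 = 0.217190
P(M+2) = 3 × 0.6011^2 × 0.3989^1 = 0.432393
P(M+4) = 3 × 0.6011^1 × 0.3989^2 = 0.286943
P(M+6) = 0.3989^3 = 0.063473
The M+2 peak is largest (0.432393); scaling to 100 gives 50.2 : 100.0 : 66.4 : 14.7.

50.2 : 100.0 : 66.4 : 14.7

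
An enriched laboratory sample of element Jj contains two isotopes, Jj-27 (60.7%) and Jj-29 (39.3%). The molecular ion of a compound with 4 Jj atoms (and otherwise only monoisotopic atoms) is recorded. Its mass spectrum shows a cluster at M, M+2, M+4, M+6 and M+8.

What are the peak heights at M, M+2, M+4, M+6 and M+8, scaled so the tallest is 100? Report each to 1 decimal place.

Each Jj atom is independently Jj-27 (p = 0.607) or Jj-29 (q = 0.393); the cluster is the binomial expansion (p + q)^4.
P(M) = 0.607^4 = 0.135755
P(M+2) = 4 × 0.607^3 × 0.393^1 = 0.351576
P(M+4) = 6 × 0.607^2 × 0.393^2 = 0.341439
P(M+6) = 4 × 0.607^1 × 0.393^3 = 0.147376
P(M+8) = 0.393^4 = 0.023854
The M+2 peak is largest (0.351576); scaling to 100 gives 38.6 : 100.0 : 97.1 : 41.9 : 6.8.

38.6 : 100.0 : 97.1 : 41.9 : 6.8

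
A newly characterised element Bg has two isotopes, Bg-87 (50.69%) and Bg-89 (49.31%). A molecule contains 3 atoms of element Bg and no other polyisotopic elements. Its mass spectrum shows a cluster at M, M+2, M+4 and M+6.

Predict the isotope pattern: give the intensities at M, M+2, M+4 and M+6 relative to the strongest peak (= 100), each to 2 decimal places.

34.27 : 100.00 : 97.28 : 31.54

Each Bg atom is independently Bg-87 (p = 0.5069) or Bg-89 (q = 0.4931); the cluster is the binomial expansion (p + q)^3.
P(M) = 0.5069^3 = 0.130247
P(M+2) = 3 × 0.5069^2 × 0.4931^1 = 0.380103
P(M+4) = 3 × 0.5069^1 × 0.4931^2 = 0.369755
P(M+6) = 0.4931^3 = 0.119896
The M+2 peak is largest (0.380103); scaling to 100 gives 34.27 : 100.00 : 97.28 : 31.54.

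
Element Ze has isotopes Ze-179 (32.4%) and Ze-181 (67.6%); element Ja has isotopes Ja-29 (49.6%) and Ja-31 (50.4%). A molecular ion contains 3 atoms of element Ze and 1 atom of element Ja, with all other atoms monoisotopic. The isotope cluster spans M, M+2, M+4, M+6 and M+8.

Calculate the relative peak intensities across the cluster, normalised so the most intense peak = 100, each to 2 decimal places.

4.47 : 32.55 : 86.88 : 100.00 : 41.29

Element Ze pattern (n=3): 0.03401222 : 0.21289133 : 0.44418067 : 0.30891578
Element Ja pattern (n=1): 0.4960 : 0.5040
Convolve the two distributions (both contribute in 2-u steps):
  M: 0.03401222×0.4960 = 0.016870
  M+2: 0.03401222×0.5040 + 0.21289133×0.4960 = 0.122736
  M+4: 0.21289133×0.5040 + 0.44418067×0.4960 = 0.327611
  M+6: 0.44418067×0.5040 + 0.30891578×0.4960 = 0.377089
  M+8: 0.30891578×0.5040 = 0.155694
Scale to base peak (0.377089) = 100: 4.47 : 32.55 : 86.88 : 100.00 : 41.29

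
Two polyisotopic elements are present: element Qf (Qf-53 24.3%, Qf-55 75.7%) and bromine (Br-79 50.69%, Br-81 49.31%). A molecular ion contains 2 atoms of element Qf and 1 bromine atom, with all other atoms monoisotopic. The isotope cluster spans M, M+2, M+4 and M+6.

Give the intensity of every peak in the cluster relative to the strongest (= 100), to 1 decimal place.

Element Qf pattern (n=2): 0.059049 : 0.367902 : 0.573049
Bromine pattern (n=1): 0.5069 : 0.4931
Convolve the two distributions (both contribute in 2-u steps):
  M: 0.059049×0.5069 = 0.029932
  M+2: 0.059049×0.4931 + 0.367902×0.5069 = 0.215607
  M+4: 0.367902×0.4931 + 0.573049×0.5069 = 0.471891
  M+6: 0.573049×0.4931 = 0.282570
Scale to base peak (0.471891) = 100: 6.3 : 45.7 : 100.0 : 59.9

6.3 : 45.7 : 100.0 : 59.9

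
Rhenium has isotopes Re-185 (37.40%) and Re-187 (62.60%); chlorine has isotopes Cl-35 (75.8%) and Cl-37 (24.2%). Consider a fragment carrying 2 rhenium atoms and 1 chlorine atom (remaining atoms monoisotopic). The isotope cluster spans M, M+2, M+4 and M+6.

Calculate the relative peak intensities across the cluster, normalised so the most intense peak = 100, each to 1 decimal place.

25.8 : 94.7 : 100.0 : 23.1

Rhenium pattern (n=2): 0.139876 : 0.468248 : 0.391876
Chlorine pattern (n=1): 0.7580 : 0.2420
Convolve the two distributions (both contribute in 2-u steps):
  M: 0.139876×0.7580 = 0.106026
  M+2: 0.139876×0.2420 + 0.468248×0.7580 = 0.388782
  M+4: 0.468248×0.2420 + 0.391876×0.7580 = 0.410358
  M+6: 0.391876×0.2420 = 0.094834
Scale to base peak (0.410358) = 100: 25.8 : 94.7 : 100.0 : 23.1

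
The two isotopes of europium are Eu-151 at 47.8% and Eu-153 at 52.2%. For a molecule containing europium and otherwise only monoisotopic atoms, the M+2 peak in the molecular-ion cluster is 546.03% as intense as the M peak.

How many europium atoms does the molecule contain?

With n Eu atoms, P(M+2)/P(M) = C(n,1)·p^(n−1)q / p^n = n·q/p = n · 0.522/0.478.
n = 5.4603 × 0.478/0.522 = 5.00 ≈ 5

5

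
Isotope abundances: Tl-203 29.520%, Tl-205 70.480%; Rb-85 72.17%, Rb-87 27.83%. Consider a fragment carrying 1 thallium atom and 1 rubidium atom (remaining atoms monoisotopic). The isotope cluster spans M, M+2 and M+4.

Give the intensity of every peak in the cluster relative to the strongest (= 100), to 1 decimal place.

Thallium pattern (n=1): 0.2952 : 0.7048
Rubidium pattern (n=1): 0.7217 : 0.2783
Convolve the two distributions (both contribute in 2-u steps):
  M: 0.2952×0.7217 = 0.213046
  M+2: 0.2952×0.2783 + 0.7048×0.7217 = 0.590808
  M+4: 0.7048×0.2783 = 0.196146
Scale to base peak (0.590808) = 100: 36.1 : 100.0 : 33.2

36.1 : 100.0 : 33.2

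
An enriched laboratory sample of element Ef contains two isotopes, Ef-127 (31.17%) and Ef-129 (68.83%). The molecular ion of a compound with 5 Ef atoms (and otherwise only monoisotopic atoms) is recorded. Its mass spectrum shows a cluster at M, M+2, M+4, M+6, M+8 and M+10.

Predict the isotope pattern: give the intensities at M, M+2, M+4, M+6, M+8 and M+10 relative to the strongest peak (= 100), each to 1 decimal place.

Each Ef atom is independently Ef-127 (p = 0.3117) or Ef-129 (q = 0.6883); the cluster is the binomial expansion (p + q)^5.
P(M) = 0.3117^5 = 0.002942
P(M+2) = 5 × 0.3117^4 × 0.6883^1 = 0.032486
P(M+4) = 10 × 0.3117^3 × 0.6883^2 = 0.143472
P(M+6) = 10 × 0.3117^2 × 0.6883^3 = 0.316816
P(M+8) = 5 × 0.3117^1 × 0.6883^4 = 0.349798
P(M+10) = 0.6883^5 = 0.154486
The M+8 peak is largest (0.349798); scaling to 100 gives 0.8 : 9.3 : 41.0 : 90.6 : 100.0 : 44.2.

0.8 : 9.3 : 41.0 : 90.6 : 100.0 : 44.2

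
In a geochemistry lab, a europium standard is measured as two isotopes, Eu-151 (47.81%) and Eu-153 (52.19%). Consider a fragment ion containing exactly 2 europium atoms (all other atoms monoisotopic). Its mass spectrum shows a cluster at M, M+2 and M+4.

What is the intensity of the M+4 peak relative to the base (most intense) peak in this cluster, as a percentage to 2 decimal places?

(0.4781 + 0.5219)^2 gives M 0.2286, M+2 0.4990, M+4 0.2724; the largest is M+2.
P(M+2) = C(2,1) × 0.4781^1 × 0.5219^1 = 2 × 0.4781 × 0.5219 = 0.499041 (base)
P(M+4) = C(2,2) × 0.4781^0 × 0.5219^2 = 1 × 1.0000 × 0.27237961 = 0.272380
Relative intensity = 0.272380 / 0.499041 × 100 = 54.58

54.58%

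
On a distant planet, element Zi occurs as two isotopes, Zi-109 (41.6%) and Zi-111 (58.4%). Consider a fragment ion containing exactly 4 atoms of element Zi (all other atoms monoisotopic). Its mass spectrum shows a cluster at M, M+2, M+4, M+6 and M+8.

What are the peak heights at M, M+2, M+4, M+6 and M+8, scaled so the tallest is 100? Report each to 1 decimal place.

8.5 : 47.5 : 100.0 : 93.6 : 32.8

Expanding (0.416 + 0.584)^4:
P(M) = 0.416^4 = 0.029948
P(M+2) = 4 × 0.416^3 × 0.584^1 = 0.168172
P(M+4) = 6 × 0.416^2 × 0.584^2 = 0.354131
P(M+6) = 4 × 0.416^1 × 0.584^3 = 0.331430
P(M+8) = 0.584^4 = 0.116319
The M+4 peak is largest (0.354131); scaling to 100 gives 8.5 : 47.5 : 100.0 : 93.6 : 32.8.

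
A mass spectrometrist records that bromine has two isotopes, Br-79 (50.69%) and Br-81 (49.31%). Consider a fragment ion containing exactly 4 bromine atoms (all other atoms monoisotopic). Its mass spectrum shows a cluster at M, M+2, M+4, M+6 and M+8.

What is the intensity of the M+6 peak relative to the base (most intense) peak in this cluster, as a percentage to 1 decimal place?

64.9%

(0.5069 + 0.4931)^4 gives M 0.0660, M+2 0.2569, M+4 0.3749, M+6 0.2431, M+8 0.0591; the largest is M+4.
P(M+4) = C(4,2) × 0.5069^2 × 0.4931^2 = 6 × 0.25694761 × 0.24314761 = 0.374857 (base)
P(M+6) = C(4,3) × 0.5069^1 × 0.4931^3 = 4 × 0.5069 × 0.11989609 = 0.243101
Relative intensity = 0.243101 / 0.374857 × 100 = 64.9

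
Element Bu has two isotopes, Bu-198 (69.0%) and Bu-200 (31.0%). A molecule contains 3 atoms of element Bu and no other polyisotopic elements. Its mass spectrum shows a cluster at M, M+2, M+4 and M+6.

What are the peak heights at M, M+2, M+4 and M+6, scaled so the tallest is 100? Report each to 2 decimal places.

Each Bu atom is independently Bu-198 (p = 0.690) or Bu-200 (q = 0.310); the cluster is the binomial expansion (p + q)^3.
P(M) = 0.690^3 = 0.328509
P(M+2) = 3 × 0.690^2 × 0.310^1 = 0.442773
P(M+4) = 3 × 0.690^1 × 0.310^2 = 0.198927
P(M+6) = 0.310^3 = 0.029791
The M+2 peak is largest (0.442773); scaling to 100 gives 74.19 : 100.00 : 44.93 : 6.73.

74.19 : 100.00 : 44.93 : 6.73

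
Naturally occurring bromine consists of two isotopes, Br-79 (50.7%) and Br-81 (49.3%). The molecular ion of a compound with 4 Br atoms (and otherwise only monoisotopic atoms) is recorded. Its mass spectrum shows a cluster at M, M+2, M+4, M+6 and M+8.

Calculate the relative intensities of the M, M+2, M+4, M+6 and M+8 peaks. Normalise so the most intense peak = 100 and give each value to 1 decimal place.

17.6 : 68.6 : 100.0 : 64.8 : 15.8

The 4 Br atoms are independent, so intensities follow the terms of (0.507 + 0.493)^4.
P(M) = 0.507^4 = 0.066074
P(M+2) = 4 × 0.507^3 × 0.493^1 = 0.256999
P(M+4) = 6 × 0.507^2 × 0.493^2 = 0.374853
P(M+6) = 4 × 0.507^1 × 0.493^3 = 0.243001
P(M+8) = 0.493^4 = 0.059073
The M+4 peak is largest (0.374853); scaling to 100 gives 17.6 : 68.6 : 100.0 : 64.8 : 15.8.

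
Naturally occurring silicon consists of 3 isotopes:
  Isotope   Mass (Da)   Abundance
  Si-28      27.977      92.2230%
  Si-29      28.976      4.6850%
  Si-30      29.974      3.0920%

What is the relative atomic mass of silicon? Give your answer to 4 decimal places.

Ar = Σ fᵢ·mᵢ = 0.922230 × 27.977 + 0.046850 × 28.976 + 0.030920 × 29.974
= 25.80123 + 1.35753 + 0.92680 = 28.08556 Da

28.0856 Da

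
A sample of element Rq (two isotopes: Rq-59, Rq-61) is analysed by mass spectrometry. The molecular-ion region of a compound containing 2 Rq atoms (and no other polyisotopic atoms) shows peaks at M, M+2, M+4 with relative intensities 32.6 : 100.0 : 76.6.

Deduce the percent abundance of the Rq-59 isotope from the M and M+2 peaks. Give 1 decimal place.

39.5%

Write p for the Rq-59 fraction. I(M+2)/I(M) = [C(2,1)·p^1·(1−p)] / p^2 = 2·(1−p)/p = 100.0/32.6 = 3.0675
(1−p)/p = 3.0675/2 = 1.5337  ⇒  p = 1/(1 + 1.5337) = 0.3947
Rq-59: 39.5%, Rq-61: 60.5%.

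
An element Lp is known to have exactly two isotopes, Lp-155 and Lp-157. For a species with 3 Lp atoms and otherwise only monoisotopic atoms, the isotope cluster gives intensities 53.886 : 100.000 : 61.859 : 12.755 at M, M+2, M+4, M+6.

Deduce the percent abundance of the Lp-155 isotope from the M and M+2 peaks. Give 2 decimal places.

61.78%

Let p = fractional abundance of Lp-155. I(M+2)/I(M) = [C(3,1)·p^2·(1−p)] / p^3 = 3·(1−p)/p = 100.000/53.886 = 1.8558
(1−p)/p = 1.8558/3 = 0.6186  ⇒  p = 1/(1 + 0.6186) = 0.6178
Lp-155: 61.78%, Lp-157: 38.22%.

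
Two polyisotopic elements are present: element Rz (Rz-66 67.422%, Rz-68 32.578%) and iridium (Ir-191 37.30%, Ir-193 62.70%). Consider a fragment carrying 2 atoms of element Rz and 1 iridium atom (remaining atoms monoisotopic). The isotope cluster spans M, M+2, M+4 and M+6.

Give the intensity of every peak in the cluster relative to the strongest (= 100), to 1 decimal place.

Element Rz pattern (n=2): 0.45457261 : 0.43929478 : 0.10613261
Iridium pattern (n=1): 0.3730 : 0.6270
Convolve the two distributions (both contribute in 2-u steps):
  M: 0.45457261×0.3730 = 0.169556
  M+2: 0.45457261×0.6270 + 0.43929478×0.3730 = 0.448874
  M+4: 0.43929478×0.6270 + 0.10613261×0.3730 = 0.315025
  M+6: 0.10613261×0.6270 = 0.066545
Scale to base peak (0.448874) = 100: 37.8 : 100.0 : 70.2 : 14.8

37.8 : 100.0 : 70.2 : 14.8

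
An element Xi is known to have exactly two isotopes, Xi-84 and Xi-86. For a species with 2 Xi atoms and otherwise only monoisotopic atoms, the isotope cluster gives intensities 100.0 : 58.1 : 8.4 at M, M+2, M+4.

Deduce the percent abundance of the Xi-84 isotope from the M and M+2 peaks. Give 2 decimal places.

77.49%

If p is the fraction of Xi that is Xi-84, then I(M+2)/I(M) = [C(2,1)·p^1·(1−p)] / p^2 = 2·(1−p)/p = 58.1/100.0 = 0.5810
(1−p)/p = 0.5810/2 = 0.2905  ⇒  p = 1/(1 + 0.2905) = 0.7749
Xi-84: 77.49%, Xi-86: 22.51%.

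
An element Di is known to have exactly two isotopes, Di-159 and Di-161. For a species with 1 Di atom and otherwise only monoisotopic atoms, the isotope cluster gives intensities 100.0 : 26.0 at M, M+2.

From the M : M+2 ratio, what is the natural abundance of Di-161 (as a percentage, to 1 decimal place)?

Write p for the Di-159 fraction. I(M+2)/I(M) = [C(1,1)·p^0·(1−p)] / p^1 = 1·(1−p)/p = 26.0/100.0 = 0.2600
(1−p)/p = 0.2600/1 = 0.2600  ⇒  p = 1/(1 + 0.2600) = 0.7937
Di-159: 79.4%, Di-161: 20.6%.

20.6%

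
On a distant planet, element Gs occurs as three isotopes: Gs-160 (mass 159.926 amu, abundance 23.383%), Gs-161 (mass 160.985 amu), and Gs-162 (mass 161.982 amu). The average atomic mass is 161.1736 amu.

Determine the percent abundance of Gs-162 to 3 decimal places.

The remaining 76.617% is split between Gs-161 (fraction x) and Gs-162 (fraction 0.76617 − x).
Substituting: 160.985x + 161.982(0.76617 − x) = 123.77810342
(160.985 − 161.982)x = -0.32764552  ⇒  x = 0.32863, y = 0.43754
Gs-161: 32.863%, Gs-162: 43.754%.

43.754%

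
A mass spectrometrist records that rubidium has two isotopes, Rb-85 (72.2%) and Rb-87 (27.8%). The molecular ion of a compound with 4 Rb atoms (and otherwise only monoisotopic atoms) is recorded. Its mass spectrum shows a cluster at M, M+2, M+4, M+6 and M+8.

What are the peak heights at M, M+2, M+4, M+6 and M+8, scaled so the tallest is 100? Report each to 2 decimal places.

64.93 : 100.00 : 57.76 : 14.83 : 1.43

Each Rb atom is independently Rb-85 (p = 0.722) or Rb-87 (q = 0.278); the cluster is the binomial expansion (p + q)^4.
P(M) = 0.722^4 = 0.271737
P(M+2) = 4 × 0.722^3 × 0.278^1 = 0.418520
P(M+4) = 6 × 0.722^2 × 0.278^2 = 0.241721
P(M+6) = 4 × 0.722^1 × 0.278^3 = 0.062049
P(M+8) = 0.278^4 = 0.005973
The M+2 peak is largest (0.418520); scaling to 100 gives 64.93 : 100.00 : 57.76 : 14.83 : 1.43.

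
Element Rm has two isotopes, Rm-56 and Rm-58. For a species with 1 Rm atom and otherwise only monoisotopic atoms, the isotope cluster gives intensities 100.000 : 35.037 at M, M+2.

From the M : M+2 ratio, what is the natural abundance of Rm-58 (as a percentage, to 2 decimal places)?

Write p for the Rm-56 fraction. I(M+2)/I(M) = [C(1,1)·p^0·(1−p)] / p^1 = 1·(1−p)/p = 35.037/100.000 = 0.3504
(1−p)/p = 0.3504/1 = 0.3504  ⇒  p = 1/(1 + 0.3504) = 0.7405
Rm-56: 74.05%, Rm-58: 25.95%.

25.95%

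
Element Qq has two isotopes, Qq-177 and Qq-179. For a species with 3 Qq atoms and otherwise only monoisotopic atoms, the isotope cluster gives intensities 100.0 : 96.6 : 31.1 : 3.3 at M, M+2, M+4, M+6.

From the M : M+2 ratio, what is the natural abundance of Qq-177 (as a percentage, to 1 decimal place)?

75.6%

If p is the fraction of Qq that is Qq-177, then I(M+2)/I(M) = [C(3,1)·p^2·(1−p)] / p^3 = 3·(1−p)/p = 96.6/100.0 = 0.9660
(1−p)/p = 0.9660/3 = 0.3220  ⇒  p = 1/(1 + 0.3220) = 0.7564
Qq-177: 75.6%, Qq-179: 24.4%.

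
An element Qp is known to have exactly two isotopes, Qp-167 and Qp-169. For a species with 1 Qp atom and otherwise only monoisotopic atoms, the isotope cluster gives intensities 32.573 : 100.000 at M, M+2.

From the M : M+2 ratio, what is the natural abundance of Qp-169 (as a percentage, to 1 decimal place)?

Let p = fractional abundance of Qp-167. I(M+2)/I(M) = [C(1,1)·p^0·(1−p)] / p^1 = 1·(1−p)/p = 100.000/32.573 = 3.0700
(1−p)/p = 3.0700/1 = 3.0700  ⇒  p = 1/(1 + 3.0700) = 0.2457
Qp-167: 24.6%, Qp-169: 75.4%.

75.4%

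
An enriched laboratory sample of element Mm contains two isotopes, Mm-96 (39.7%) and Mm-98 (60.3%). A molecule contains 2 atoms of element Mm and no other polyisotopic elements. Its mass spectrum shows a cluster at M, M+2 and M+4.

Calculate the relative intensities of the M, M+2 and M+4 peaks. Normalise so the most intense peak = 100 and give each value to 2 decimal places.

32.92 : 100.00 : 75.94

Expanding (0.397 + 0.603)^2:
P(M) = 0.397^2 = 0.157609
P(M+2) = 2 × 0.397^1 × 0.603^1 = 0.478782
P(M+4) = 0.603^2 = 0.363609
The M+2 peak is largest (0.478782); scaling to 100 gives 32.92 : 100.00 : 75.94.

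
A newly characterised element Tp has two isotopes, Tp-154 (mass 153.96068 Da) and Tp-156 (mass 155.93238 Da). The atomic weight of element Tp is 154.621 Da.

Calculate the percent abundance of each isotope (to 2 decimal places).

Tp-154: 66.51%, Tp-156: 33.49%

With x = fraction of Tp-154 (so Tp-156 is 1 − x):
153.96068·x + 155.93238·(1 − x) = 154.621
(153.96068 − 155.93238)·x = 154.621 − 155.93238
x = -1.31138 / -1.97170 = 0.66510 → 66.51% Tp-154, 33.49% Tp-156.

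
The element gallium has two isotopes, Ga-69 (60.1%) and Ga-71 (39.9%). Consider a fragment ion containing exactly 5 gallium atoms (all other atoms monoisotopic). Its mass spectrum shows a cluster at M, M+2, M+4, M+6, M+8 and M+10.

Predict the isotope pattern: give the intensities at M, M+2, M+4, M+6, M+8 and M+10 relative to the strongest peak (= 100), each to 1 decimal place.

Expanding (0.601 + 0.399)^5:
P(M) = 0.601^5 = 0.078410
P(M+2) = 5 × 0.601^4 × 0.399^1 = 0.260280
P(M+4) = 10 × 0.601^3 × 0.399^2 = 0.345596
P(M+6) = 10 × 0.601^2 × 0.399^3 = 0.229439
P(M+8) = 5 × 0.601^1 × 0.399^4 = 0.076162
P(M+10) = 0.399^5 = 0.010113
The M+4 peak is largest (0.345596); scaling to 100 gives 22.7 : 75.3 : 100.0 : 66.4 : 22.0 : 2.9.

22.7 : 75.3 : 100.0 : 66.4 : 22.0 : 2.9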